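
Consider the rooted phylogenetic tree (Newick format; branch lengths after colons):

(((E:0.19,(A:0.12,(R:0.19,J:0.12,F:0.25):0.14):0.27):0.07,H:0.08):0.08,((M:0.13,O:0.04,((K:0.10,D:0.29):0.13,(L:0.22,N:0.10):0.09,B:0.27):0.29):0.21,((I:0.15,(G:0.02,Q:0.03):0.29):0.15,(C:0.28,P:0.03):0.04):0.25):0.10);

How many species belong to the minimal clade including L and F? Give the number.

18

The MRCA of L and F is the root, so the clade is the entire tree.
That clade contains 18 terminal taxa: A, B, C, D, E, F, G, H, I, J, K, L, M, N, O, P, Q, R.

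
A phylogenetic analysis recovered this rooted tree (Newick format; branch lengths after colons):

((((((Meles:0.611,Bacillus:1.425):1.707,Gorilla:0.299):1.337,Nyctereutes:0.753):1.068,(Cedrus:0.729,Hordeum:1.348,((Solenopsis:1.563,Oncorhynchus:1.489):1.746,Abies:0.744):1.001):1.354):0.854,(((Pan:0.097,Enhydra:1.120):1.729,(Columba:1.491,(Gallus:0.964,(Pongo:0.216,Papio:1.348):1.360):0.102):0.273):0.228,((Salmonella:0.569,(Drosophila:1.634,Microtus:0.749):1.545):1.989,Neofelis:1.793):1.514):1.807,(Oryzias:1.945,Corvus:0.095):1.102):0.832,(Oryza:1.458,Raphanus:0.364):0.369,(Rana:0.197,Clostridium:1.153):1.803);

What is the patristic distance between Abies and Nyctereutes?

4.920

The path runs Abies → … → MRCA → … → Nyctereutes; the MRCA is the node subtending ((((Meles,Bacillus),Gorilla),Nyctereutes),(Cedrus,Hordeum,((Solenopsis,Oncorhynchus),Abies))).
Branch lengths along that path: 0.744 + 1.001 + 1.354 + 1.068 + 0.753 = 4.920.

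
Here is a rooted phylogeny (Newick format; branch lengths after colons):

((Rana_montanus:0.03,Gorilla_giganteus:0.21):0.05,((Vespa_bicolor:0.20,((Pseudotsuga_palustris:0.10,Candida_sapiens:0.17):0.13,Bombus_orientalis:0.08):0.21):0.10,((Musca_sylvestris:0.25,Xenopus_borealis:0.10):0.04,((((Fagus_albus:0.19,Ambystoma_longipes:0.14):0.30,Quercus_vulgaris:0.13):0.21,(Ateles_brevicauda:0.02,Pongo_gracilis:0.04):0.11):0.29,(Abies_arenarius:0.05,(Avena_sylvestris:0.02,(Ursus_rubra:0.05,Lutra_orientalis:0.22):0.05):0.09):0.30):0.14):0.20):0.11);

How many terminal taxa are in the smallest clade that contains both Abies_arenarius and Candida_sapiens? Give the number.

15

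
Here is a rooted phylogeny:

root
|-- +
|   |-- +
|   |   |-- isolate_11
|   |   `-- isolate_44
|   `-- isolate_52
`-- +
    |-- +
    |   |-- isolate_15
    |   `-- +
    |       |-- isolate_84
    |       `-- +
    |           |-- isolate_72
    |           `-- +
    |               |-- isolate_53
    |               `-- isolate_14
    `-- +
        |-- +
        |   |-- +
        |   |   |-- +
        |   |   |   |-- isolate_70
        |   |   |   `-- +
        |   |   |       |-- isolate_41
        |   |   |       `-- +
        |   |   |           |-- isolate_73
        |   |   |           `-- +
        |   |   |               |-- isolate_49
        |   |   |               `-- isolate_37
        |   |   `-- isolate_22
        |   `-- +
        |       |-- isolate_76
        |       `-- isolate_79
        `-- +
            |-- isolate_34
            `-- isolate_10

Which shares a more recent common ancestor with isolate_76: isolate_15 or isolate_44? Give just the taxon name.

isolate_15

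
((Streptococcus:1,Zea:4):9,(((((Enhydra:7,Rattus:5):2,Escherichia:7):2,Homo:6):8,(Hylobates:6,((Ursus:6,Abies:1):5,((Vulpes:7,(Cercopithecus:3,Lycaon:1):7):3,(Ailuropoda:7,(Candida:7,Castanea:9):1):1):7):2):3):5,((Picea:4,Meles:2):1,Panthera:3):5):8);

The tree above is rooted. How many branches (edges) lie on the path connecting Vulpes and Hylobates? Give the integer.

5

The MRCA of Vulpes and Hylobates is the node subtending (Hylobates,((Ursus,Abies),((Vulpes,(Cercopithecus,Lycaon)),(Ailuropoda,(Candida,Castanea))))).
From Vulpes up to that node: 4 branches. From Hylobates up to the same node: 1 branch. Total: 4 + 1 = 5.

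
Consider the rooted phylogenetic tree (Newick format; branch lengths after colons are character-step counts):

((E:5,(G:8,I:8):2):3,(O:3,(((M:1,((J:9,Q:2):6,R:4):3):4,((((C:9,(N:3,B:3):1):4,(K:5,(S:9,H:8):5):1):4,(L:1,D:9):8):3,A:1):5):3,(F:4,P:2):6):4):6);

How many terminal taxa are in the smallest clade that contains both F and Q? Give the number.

15

The MRCA of F and Q is the node subtending (((M,((J,Q),R)),((((C,(N,B)),(K,(S,H))),(L,D)),A)),(F,P)).
That clade contains 15 terminal taxa: A, B, C, D, F, H, J, K, L, M, N, P, Q, R, S.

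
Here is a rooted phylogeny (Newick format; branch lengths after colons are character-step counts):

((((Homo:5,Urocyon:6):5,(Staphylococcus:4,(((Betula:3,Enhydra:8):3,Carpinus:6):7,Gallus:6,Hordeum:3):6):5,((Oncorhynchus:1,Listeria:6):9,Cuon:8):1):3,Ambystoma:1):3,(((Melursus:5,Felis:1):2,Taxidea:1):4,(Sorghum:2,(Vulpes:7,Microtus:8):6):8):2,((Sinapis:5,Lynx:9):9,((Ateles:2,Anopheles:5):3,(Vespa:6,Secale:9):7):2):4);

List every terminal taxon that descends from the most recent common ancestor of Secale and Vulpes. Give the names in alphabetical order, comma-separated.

Tracing Secale: it sits inside (Vespa,Secale).
Tracing Vulpes: it sits inside (Vulpes,Microtus).
The smallest clade enclosing both is the whole tree (their MRCA is the root), so the answer is all 24 tips in alphabetical order.

Ambystoma, Anopheles, Ateles, Betula, Carpinus, Cuon, Enhydra, Felis, Gallus, Homo, Hordeum, Listeria, Lynx, Melursus, Microtus, Oncorhynchus, Secale, Sinapis, Sorghum, Staphylococcus, Taxidea, Urocyon, Vespa, Vulpes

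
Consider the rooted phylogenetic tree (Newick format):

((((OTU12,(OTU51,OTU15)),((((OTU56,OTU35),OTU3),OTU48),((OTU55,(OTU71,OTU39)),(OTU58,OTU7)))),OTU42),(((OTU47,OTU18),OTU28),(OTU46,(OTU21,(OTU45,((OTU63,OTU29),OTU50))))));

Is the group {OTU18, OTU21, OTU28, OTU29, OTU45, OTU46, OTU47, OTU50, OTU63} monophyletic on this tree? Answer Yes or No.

The most recent common ancestor of these taxa subtends (((OTU47,OTU18),OTU28),(OTU46,(OTU21,(OTU45,((OTU63,OTU29),OTU50))))).
That clade has exactly 9 tips — every listed taxon and nothing else — so the group is monophyletic.

Yes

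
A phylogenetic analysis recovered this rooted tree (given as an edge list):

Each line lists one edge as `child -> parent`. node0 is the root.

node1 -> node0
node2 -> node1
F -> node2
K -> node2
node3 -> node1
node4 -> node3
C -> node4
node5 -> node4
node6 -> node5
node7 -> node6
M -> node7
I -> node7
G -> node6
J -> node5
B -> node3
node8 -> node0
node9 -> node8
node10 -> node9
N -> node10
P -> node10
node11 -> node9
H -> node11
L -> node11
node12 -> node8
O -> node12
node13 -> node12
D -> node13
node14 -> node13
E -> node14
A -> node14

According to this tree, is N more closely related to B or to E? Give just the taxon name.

The MRCA of N and E subtends (((N,P),(H,L)),(O,(D,(E,A)))) (8 taxa).
The MRCA of N and B is the root, subtending the entire tree (16 taxa).
The first is nested inside the second, so N shares a more recent common ancestor with E.

E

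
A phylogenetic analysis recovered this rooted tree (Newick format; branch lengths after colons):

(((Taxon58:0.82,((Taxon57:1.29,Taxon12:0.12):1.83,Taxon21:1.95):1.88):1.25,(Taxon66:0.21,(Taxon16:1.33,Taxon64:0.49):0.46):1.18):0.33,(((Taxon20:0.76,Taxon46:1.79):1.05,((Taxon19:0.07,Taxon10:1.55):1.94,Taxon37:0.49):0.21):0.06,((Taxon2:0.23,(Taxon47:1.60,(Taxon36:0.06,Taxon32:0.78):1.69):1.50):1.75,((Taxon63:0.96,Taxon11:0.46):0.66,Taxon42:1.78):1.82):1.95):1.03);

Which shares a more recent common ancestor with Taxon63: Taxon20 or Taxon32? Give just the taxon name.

Taxon32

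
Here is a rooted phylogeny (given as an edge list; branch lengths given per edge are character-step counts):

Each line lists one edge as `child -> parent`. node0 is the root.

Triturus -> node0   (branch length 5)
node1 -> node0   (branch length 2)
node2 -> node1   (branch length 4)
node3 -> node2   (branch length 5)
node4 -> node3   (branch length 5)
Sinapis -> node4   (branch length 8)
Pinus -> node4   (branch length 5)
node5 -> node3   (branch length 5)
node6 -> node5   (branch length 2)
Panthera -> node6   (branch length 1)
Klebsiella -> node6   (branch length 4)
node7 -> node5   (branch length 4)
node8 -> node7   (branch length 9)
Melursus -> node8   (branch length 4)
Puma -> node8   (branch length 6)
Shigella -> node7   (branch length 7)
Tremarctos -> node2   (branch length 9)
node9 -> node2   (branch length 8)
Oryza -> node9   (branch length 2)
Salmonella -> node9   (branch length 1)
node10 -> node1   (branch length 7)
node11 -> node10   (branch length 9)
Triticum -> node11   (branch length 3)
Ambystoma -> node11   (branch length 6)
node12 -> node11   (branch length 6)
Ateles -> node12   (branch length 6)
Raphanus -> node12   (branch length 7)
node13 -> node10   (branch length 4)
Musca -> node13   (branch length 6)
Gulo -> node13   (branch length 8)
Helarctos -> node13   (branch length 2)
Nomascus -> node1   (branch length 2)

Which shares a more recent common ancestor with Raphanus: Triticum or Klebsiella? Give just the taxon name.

Triticum

The MRCA of Raphanus and Triticum subtends (Triticum,Ambystoma,(Ateles,Raphanus)) (4 taxa).
The MRCA of Raphanus and Klebsiella subtends ((((Sinapis,Pinus),((Panthera,Klebsiella),((Melursus,Puma),Shigella))),Tremarctos,(Oryza,Salmonella)),((Triticum,Ambystoma,(Ateles,Raphanus)),(Musca,Gulo,Helarctos)),Nomascus) (18 taxa).
The first is nested inside the second, so Raphanus shares a more recent common ancestor with Triticum.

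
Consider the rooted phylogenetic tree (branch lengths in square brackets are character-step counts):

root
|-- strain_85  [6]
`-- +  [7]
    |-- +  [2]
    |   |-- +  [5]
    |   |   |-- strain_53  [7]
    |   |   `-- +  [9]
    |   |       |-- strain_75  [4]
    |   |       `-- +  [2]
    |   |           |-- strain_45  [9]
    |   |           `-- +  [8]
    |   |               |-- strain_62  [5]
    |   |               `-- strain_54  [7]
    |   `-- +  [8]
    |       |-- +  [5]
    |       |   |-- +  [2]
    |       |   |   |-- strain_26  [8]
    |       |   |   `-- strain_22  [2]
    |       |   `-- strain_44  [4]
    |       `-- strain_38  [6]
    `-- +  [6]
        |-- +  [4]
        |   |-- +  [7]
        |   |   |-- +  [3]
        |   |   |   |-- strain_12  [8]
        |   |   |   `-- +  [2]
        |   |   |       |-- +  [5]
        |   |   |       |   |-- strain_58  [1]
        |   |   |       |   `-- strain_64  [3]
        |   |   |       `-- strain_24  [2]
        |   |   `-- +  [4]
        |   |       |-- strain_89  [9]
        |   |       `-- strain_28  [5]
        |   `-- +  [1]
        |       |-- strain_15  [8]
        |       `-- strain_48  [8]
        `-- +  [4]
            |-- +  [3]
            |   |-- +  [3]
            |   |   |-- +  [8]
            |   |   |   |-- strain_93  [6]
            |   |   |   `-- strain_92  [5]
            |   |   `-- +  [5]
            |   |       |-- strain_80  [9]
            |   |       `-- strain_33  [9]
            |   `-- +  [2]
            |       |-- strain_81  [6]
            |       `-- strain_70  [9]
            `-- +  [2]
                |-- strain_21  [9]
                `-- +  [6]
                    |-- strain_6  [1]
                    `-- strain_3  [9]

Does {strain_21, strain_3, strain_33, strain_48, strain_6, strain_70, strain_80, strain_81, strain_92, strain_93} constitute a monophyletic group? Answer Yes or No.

No

The MRCA of the listed taxa subtends ((((strain_12,((strain_58,strain_64),strain_24)),(strain_89,strain_28)),(strain_15,strain_48)),((((strain_93,strain_92),(strain_80,strain_33)),(strain_81,strain_70)),(strain_21,(strain_6,strain_3)))).
That clade also contains strain_12, strain_15, strain_24, strain_28, strain_58, strain_64, strain_89, which are not in the proposed group, so the group is not monophyletic.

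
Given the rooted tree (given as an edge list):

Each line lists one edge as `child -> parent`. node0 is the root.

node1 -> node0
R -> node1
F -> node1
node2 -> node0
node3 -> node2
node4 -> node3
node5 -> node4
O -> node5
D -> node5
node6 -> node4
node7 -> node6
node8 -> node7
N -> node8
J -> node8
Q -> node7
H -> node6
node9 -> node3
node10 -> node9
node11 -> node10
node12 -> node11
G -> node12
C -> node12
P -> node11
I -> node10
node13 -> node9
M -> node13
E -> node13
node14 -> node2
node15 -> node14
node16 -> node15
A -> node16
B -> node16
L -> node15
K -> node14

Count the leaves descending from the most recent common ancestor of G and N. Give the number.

12

The MRCA of G and N is the node subtending (((O,D),(((N,J),Q),H)),((((G,C),P),I),(M,E))).
That clade contains 12 terminal taxa: C, D, E, G, H, I, J, M, N, O, P, Q.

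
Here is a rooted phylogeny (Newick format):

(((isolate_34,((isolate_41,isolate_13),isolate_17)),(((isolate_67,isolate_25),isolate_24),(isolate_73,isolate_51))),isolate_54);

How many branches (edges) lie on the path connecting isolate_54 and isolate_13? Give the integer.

6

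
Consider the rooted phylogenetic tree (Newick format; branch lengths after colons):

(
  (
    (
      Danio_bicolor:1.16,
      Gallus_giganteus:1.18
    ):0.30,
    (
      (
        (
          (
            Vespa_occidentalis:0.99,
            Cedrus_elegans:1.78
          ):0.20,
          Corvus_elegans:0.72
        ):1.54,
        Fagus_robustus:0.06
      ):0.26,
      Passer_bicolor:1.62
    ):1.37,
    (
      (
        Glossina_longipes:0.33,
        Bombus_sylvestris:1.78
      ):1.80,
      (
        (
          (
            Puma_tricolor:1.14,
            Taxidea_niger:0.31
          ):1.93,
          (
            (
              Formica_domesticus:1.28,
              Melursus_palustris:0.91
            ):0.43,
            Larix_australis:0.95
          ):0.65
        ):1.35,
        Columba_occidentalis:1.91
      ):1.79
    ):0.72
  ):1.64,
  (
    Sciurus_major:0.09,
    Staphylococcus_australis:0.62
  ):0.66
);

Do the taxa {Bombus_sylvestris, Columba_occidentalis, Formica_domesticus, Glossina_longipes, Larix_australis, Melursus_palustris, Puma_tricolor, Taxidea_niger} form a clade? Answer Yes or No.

The most recent common ancestor of these taxa subtends ((Glossina_longipes,Bombus_sylvestris),(((Puma_tricolor,Taxidea_niger),((Formica_domesticus,Melursus_palustris),Larix_australis)),Columba_occidentalis)).
That clade has exactly 8 tips — every listed taxon and nothing else — so the group is monophyletic.

Yes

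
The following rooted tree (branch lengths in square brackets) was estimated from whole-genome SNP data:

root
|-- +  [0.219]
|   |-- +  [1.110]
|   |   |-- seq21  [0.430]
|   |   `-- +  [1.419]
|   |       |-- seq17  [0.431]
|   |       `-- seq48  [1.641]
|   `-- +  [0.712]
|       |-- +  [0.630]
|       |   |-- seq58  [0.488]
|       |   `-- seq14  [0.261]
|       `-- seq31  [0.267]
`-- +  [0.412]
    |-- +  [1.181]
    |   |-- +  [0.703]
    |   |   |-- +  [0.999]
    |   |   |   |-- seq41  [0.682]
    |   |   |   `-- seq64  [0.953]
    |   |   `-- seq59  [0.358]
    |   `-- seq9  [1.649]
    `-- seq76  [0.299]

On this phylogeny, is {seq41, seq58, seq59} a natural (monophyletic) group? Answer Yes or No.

The MRCA of the listed taxa is the root, so the smallest clade containing them is the whole tree.
That clade also contains seq14, seq17, seq21, seq31, seq48, seq64, seq76, seq9, which are not in the proposed group, so the group is not monophyletic.

No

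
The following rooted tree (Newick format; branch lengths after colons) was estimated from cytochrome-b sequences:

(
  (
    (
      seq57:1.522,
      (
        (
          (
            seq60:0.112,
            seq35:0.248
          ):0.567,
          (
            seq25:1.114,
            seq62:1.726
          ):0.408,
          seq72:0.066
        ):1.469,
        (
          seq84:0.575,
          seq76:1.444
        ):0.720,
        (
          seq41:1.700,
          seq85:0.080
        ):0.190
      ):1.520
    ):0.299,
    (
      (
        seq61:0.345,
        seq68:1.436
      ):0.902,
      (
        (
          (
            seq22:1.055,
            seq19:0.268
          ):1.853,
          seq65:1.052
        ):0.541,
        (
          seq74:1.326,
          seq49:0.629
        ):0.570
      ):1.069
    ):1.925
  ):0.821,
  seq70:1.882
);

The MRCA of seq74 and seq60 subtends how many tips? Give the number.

The MRCA of seq74 and seq60 is the node subtending ((seq57,(((seq60,seq35),(seq25,seq62),seq72),(seq84,seq76),(seq41,seq85))),((seq61,seq68),(((seq22,seq19),seq65),(seq74,seq49)))).
That clade contains 17 terminal taxa: seq19, seq22, seq25, seq35, seq41, seq49, seq57, seq60, seq61, seq62, seq65, seq68, seq72, seq74, seq76, seq84, seq85.

17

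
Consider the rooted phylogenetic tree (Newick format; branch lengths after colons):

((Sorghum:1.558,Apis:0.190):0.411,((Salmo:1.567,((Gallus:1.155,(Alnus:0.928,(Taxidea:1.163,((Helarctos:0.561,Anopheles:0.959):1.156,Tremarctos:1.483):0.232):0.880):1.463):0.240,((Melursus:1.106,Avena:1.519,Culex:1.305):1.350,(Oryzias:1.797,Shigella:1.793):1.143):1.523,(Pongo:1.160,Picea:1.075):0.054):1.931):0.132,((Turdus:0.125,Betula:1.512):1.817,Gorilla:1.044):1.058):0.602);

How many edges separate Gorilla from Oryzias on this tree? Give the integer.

7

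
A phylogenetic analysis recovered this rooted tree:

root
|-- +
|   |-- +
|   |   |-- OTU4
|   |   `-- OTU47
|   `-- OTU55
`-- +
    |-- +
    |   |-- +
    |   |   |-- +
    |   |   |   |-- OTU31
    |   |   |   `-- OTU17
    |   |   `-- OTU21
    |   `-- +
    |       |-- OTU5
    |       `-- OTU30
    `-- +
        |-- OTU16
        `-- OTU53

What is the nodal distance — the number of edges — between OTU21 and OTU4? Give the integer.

The MRCA of OTU21 and OTU4 is the root of the tree.
From OTU21 up to that node: 4 branches. From OTU4 up to the same node: 3 branches. Total: 4 + 3 = 7.

7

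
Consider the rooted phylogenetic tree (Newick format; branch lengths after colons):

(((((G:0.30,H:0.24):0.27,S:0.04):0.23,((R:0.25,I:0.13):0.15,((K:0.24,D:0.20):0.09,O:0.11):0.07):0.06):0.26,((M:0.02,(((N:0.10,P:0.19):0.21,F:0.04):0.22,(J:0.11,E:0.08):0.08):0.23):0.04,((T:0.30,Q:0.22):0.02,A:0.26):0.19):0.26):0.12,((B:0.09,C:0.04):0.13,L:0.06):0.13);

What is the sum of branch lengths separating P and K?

1.87

The path runs P → … → MRCA → … → K; the MRCA is the node subtending ((((G,H),S),((R,I),((K,D),O))),((M,(((N,P),F),(J,E))),((T,Q),A))).
Branch lengths along that path: 0.19 + 0.21 + 0.22 + 0.23 + 0.04 + 0.26 + 0.26 + 0.06 + 0.07 + 0.09 + 0.24 = 1.87.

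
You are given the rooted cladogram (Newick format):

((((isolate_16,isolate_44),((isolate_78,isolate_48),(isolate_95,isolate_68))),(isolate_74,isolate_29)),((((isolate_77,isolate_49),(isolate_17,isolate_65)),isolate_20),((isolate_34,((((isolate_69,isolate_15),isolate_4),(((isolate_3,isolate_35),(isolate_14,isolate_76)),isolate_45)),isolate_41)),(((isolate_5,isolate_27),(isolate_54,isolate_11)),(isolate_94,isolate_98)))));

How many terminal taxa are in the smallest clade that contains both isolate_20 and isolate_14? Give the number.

21

The MRCA of isolate_20 and isolate_14 is the node subtending ((((isolate_77,isolate_49),(isolate_17,isolate_65)),isolate_20),((isolate_34,((((isolate_69,isolate_15),isolate_4),(((isolate_3,isolate_35),(isolate_14,isolate_76)),isolate_45)),isolate_41)),(((isolate_5,isolate_27),(isolate_54,isolate_11)),(isolate_94,isolate_98)))).
That clade contains 21 terminal taxa: isolate_11, isolate_14, isolate_15, isolate_17, isolate_20, isolate_27, isolate_3, isolate_34, isolate_35, isolate_4, isolate_41, isolate_45, isolate_49, isolate_5, isolate_54, isolate_65, isolate_69, isolate_76, isolate_77, isolate_94, isolate_98.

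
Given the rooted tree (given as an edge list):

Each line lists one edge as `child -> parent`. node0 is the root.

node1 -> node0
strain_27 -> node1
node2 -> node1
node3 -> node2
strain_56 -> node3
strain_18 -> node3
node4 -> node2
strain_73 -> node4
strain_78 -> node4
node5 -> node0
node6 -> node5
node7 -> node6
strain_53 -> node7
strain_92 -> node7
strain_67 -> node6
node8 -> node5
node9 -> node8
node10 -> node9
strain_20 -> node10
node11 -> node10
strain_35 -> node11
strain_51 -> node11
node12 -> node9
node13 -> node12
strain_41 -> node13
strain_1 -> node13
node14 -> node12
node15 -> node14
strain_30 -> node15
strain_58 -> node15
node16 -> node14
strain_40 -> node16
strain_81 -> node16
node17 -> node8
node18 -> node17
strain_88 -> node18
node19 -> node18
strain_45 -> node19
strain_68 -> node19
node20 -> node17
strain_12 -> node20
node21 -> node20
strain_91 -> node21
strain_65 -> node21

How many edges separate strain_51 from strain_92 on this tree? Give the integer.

8

The MRCA of strain_51 and strain_92 is the node subtending (((strain_53,strain_92),strain_67),(((strain_20,(strain_35,strain_51)),((strain_41,strain_1),((strain_30,strain_58),(strain_40,strain_81)))),((strain_88,(strain_45,strain_68)),(strain_12,(strain_91,strain_65))))).
From strain_51 up to that node: 5 branches. From strain_92 up to the same node: 3 branches. Total: 5 + 3 = 8.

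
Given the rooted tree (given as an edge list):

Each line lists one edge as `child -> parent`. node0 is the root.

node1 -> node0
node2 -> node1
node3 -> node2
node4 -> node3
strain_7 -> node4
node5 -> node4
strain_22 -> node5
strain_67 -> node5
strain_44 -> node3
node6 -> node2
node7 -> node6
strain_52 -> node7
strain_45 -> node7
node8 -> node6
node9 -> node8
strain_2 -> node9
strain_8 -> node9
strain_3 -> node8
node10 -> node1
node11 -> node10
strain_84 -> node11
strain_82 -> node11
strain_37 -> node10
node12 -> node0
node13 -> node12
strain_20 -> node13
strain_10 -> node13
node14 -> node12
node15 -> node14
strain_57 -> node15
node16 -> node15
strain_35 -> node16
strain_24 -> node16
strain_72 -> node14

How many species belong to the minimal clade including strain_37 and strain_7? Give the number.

12

The MRCA of strain_37 and strain_7 is the node subtending ((((strain_7,(strain_22,strain_67)),strain_44),((strain_52,strain_45),((strain_2,strain_8),strain_3))),((strain_84,strain_82),strain_37)).
That clade contains 12 terminal taxa: strain_2, strain_22, strain_3, strain_37, strain_44, strain_45, strain_52, strain_67, strain_7, strain_8, strain_82, strain_84.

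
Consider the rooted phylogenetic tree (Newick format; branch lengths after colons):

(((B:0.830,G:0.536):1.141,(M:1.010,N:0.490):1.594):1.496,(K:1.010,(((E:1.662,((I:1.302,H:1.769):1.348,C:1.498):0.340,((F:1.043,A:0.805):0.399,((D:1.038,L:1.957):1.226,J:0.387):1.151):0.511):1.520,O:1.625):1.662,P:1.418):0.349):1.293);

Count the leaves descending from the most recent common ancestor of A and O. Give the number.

The MRCA of A and O is the node subtending ((E,((I,H),C),((F,A),((D,L),J))),O).
That clade contains 10 terminal taxa: A, C, D, E, F, H, I, J, L, O.

10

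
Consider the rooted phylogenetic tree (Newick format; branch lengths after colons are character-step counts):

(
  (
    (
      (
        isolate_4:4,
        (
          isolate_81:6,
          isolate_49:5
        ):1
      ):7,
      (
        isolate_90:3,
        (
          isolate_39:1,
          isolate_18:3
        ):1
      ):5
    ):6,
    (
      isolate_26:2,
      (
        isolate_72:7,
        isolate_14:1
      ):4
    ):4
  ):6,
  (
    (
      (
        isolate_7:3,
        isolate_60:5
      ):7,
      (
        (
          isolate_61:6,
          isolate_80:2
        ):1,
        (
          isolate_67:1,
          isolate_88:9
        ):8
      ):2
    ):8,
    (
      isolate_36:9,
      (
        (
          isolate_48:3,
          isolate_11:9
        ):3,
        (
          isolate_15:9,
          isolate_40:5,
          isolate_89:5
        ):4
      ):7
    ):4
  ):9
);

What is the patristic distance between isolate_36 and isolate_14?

37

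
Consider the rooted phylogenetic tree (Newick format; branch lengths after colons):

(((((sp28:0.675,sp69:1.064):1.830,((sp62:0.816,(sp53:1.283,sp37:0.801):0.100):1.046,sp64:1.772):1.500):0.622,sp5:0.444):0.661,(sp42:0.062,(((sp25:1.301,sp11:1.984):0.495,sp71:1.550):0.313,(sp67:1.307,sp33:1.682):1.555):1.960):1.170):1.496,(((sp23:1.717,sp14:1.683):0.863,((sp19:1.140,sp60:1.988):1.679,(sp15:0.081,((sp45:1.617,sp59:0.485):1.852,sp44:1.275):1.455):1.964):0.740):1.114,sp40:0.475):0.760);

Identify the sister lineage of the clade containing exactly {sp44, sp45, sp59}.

sp15

The clade containing exactly {sp44, sp45, sp59} attaches to the tree at the node subtending (sp15,((sp45,sp59),sp44)).
The other lineage descending from that same node — the sister group — is the single tip sp15.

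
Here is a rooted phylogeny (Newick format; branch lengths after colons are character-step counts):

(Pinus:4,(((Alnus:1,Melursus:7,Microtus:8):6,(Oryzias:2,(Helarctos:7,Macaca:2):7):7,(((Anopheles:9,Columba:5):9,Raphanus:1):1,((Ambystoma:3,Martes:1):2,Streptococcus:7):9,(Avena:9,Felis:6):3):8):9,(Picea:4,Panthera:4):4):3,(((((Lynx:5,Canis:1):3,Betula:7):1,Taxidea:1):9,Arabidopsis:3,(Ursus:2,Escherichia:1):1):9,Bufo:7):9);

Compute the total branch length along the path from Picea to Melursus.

30

The path runs Picea → … → MRCA → … → Melursus; the MRCA is the node subtending (((Alnus,Melursus,Microtus),(Oryzias,(Helarctos,Macaca)),(((Anopheles,Columba),Raphanus),((Ambystoma,Martes),Streptococcus),(Avena,Felis))),(Picea,Panthera)).
Branch lengths along that path: 4 + 4 + 9 + 6 + 7 = 30.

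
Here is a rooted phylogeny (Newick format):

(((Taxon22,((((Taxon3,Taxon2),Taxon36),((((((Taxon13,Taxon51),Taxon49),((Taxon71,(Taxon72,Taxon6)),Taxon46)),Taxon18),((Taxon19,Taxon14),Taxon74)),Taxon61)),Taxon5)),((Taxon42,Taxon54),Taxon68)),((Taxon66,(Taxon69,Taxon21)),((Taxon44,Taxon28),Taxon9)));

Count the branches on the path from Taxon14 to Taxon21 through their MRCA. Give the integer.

The MRCA of Taxon14 and Taxon21 is the root of the tree.
From Taxon14 up to that node: 9 branches. From Taxon21 up to the same node: 4 branches. Total: 9 + 4 = 13.

13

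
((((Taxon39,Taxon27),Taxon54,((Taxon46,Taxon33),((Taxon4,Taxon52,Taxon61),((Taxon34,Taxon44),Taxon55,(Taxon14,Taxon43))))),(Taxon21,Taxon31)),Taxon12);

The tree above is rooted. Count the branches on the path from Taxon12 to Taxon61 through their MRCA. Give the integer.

7

The MRCA of Taxon12 and Taxon61 is the root of the tree.
From Taxon12 up to that node: 1 branch. From Taxon61 up to the same node: 6 branches. Total: 1 + 6 = 7.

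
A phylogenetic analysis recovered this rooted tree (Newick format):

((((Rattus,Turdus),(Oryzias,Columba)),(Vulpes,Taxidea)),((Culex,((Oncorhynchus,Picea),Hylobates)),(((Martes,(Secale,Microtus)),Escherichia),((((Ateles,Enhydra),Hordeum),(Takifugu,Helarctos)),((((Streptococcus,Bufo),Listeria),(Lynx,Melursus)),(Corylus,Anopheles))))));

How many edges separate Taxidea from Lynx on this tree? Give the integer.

The MRCA of Taxidea and Lynx is the root of the tree.
From Taxidea up to that node: 3 branches. From Lynx up to the same node: 7 branches. Total: 3 + 7 = 10.

10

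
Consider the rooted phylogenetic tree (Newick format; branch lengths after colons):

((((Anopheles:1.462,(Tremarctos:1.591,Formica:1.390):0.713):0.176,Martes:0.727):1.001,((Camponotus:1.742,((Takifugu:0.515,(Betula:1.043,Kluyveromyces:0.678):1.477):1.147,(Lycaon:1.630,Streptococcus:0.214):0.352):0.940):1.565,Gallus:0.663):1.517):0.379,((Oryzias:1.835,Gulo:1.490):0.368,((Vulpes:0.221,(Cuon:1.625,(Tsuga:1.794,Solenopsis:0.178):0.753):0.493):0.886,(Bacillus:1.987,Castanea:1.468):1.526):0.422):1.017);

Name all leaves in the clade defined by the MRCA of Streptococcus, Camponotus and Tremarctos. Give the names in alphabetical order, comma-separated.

Anopheles, Betula, Camponotus, Formica, Gallus, Kluyveromyces, Lycaon, Martes, Streptococcus, Takifugu, Tremarctos

Tracing Streptococcus: it sits inside (Lycaon,Streptococcus).
Tracing Camponotus: it sits inside (Camponotus,((Takifugu,(Betula,Kluyveromyces)),(Lycaon,Streptococcus))).
Tracing Tremarctos: it sits inside (Tremarctos,Formica).
The smallest clade enclosing all 3 is (((Anopheles,(Tremarctos,Formica)),Martes),((Camponotus,((Takifugu,(Betula,Kluyveromyces)),(Lycaon,Streptococcus))),Gallus)); the answer is its 11 terminal taxa in alphabetical order.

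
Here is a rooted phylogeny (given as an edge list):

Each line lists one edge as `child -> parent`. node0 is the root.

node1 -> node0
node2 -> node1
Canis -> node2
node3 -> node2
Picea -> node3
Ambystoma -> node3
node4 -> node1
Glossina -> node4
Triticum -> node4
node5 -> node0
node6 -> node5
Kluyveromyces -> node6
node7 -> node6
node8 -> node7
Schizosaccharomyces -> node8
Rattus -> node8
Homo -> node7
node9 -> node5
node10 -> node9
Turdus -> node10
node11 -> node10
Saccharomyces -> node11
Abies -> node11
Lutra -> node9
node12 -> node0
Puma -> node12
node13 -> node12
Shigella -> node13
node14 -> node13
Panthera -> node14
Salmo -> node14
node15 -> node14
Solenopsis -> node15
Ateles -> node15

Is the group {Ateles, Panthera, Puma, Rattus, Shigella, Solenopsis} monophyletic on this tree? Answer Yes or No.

The MRCA of the listed taxa is the root, so the smallest clade containing them is the whole tree.
That clade also contains Abies, Ambystoma, Canis, Glossina, Homo, Kluyveromyces, Lutra, Picea, Saccharomyces, Salmo, Schizosaccharomyces, Triticum, Turdus, which are not in the proposed group, so the group is not monophyletic.

No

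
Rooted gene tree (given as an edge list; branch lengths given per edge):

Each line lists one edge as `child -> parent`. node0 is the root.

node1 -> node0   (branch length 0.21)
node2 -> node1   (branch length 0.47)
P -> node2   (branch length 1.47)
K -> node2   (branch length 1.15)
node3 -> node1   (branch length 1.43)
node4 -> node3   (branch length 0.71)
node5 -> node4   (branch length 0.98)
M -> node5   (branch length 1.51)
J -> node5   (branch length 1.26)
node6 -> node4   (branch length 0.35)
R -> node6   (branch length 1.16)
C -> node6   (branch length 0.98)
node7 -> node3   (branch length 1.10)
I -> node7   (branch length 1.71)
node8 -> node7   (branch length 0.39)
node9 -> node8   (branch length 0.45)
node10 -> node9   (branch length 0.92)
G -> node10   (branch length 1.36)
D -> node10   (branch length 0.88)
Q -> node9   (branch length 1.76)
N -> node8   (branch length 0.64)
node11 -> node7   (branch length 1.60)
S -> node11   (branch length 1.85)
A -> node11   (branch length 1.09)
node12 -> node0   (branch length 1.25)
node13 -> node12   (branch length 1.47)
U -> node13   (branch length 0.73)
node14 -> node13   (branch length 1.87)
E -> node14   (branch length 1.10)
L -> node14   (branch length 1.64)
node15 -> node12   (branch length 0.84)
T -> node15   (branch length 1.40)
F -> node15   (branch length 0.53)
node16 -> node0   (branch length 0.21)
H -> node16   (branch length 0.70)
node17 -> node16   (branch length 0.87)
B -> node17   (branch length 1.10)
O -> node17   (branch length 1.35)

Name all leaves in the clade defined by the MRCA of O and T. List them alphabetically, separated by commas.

A, B, C, D, E, F, G, H, I, J, K, L, M, N, O, P, Q, R, S, T, U

Tracing O: it sits inside (B,O).
Tracing T: it sits inside (T,F).
The smallest clade enclosing both is the whole tree (their MRCA is the root), so the answer is all 21 tips in alphabetical order.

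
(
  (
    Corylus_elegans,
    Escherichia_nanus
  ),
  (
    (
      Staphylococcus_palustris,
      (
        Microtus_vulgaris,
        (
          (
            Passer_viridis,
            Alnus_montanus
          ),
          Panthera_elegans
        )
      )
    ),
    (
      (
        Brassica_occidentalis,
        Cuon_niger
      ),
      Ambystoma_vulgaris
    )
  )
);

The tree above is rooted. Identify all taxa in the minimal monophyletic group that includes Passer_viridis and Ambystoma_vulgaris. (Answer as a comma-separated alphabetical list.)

Tracing Passer_viridis: it sits inside (Passer_viridis,Alnus_montanus).
Tracing Ambystoma_vulgaris: it sits inside ((Brassica_occidentalis,Cuon_niger),Ambystoma_vulgaris).
The smallest clade enclosing both is ((Staphylococcus_palustris,(Microtus_vulgaris,((Passer_viridis,Alnus_montanus),Panthera_elegans))),((Brassica_occidentalis,Cuon_niger),Ambystoma_vulgaris)); the answer is its 8 terminal taxa in alphabetical order.

Alnus_montanus, Ambystoma_vulgaris, Brassica_occidentalis, Cuon_niger, Microtus_vulgaris, Panthera_elegans, Passer_viridis, Staphylococcus_palustris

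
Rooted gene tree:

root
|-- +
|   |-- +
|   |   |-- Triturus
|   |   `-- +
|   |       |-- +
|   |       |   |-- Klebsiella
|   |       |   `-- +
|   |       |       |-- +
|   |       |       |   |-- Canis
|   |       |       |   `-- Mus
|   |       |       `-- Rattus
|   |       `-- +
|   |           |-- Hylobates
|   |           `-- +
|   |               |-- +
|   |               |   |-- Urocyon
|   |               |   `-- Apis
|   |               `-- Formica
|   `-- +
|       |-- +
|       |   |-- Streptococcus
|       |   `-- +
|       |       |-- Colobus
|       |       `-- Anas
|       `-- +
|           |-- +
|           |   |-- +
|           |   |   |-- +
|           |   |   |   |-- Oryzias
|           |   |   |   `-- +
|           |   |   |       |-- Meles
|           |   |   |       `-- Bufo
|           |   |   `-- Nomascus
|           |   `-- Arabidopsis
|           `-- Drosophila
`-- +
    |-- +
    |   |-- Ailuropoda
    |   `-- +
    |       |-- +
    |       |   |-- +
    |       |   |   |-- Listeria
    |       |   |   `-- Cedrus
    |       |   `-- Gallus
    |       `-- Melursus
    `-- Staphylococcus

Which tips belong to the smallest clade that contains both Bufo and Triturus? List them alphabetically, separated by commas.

Tracing Bufo: it sits inside (Meles,Bufo).
Tracing Triturus: it sits inside (Triturus,((Klebsiella,((Canis,Mus),Rattus)),(Hylobates,((Urocyon,Apis),Formica)))).
The smallest clade enclosing both is ((Triturus,((Klebsiella,((Canis,Mus),Rattus)),(Hylobates,((Urocyon,Apis),Formica)))),((Streptococcus,(Colobus,Anas)),((((Oryzias,(Meles,Bufo)),Nomascus),Arabidopsis),Drosophila))); the answer is its 18 terminal taxa in alphabetical order.

Anas, Apis, Arabidopsis, Bufo, Canis, Colobus, Drosophila, Formica, Hylobates, Klebsiella, Meles, Mus, Nomascus, Oryzias, Rattus, Streptococcus, Triturus, Urocyon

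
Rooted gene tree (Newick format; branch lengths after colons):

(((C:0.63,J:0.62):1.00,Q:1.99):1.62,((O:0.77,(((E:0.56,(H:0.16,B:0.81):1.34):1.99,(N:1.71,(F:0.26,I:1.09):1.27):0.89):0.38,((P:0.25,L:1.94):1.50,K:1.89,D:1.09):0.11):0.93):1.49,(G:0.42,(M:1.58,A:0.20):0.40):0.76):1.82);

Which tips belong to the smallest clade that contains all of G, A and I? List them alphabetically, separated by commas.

A, B, D, E, F, G, H, I, K, L, M, N, O, P

Tracing G: it sits inside (G,(M,A)).
Tracing A: it sits inside (M,A).
Tracing I: it sits inside (F,I).
The smallest clade enclosing all 3 is ((O,(((E,(H,B)),(N,(F,I))),((P,L),K,D))),(G,(M,A))); the answer is its 14 terminal taxa in alphabetical order.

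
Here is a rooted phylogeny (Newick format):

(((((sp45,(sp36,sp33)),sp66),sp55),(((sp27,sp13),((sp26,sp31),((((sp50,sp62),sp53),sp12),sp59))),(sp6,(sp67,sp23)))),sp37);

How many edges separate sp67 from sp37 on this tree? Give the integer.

6

The MRCA of sp67 and sp37 is the root of the tree.
From sp67 up to that node: 5 branches. From sp37 up to the same node: 1 branch. Total: 5 + 1 = 6.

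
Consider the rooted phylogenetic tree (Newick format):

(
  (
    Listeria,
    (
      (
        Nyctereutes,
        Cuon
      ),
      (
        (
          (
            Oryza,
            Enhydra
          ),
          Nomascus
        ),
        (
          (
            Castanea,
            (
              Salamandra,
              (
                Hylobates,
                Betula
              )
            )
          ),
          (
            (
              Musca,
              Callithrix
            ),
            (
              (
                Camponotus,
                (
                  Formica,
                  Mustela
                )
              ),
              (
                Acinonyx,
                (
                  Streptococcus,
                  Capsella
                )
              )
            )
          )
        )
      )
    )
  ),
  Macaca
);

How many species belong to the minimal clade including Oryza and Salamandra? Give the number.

15

The MRCA of Oryza and Salamandra is the node subtending (((Oryza,Enhydra),Nomascus),((Castanea,(Salamandra,(Hylobates,Betula))),((Musca,Callithrix),((Camponotus,(Formica,Mustela)),(Acinonyx,(Streptococcus,Capsella)))))).
That clade contains 15 terminal taxa: Acinonyx, Betula, Callithrix, Camponotus, Capsella, Castanea, Enhydra, Formica, Hylobates, Musca, Mustela, Nomascus, Oryza, Salamandra, Streptococcus.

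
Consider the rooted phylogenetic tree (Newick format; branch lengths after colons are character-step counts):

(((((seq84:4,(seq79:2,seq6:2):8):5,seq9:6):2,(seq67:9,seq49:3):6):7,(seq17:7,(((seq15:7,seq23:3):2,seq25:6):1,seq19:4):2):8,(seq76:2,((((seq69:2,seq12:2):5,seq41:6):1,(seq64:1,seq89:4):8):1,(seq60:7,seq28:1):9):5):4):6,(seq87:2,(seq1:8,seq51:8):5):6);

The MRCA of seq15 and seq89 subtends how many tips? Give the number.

19

The MRCA of seq15 and seq89 is the node subtending ((((seq84,(seq79,seq6)),seq9),(seq67,seq49)),(seq17,(((seq15,seq23),seq25),seq19)),(seq76,((((seq69,seq12),seq41),(seq64,seq89)),(seq60,seq28)))).
That clade contains 19 terminal taxa: seq12, seq15, seq17, seq19, seq23, seq25, seq28, seq41, seq49, seq6, seq60, seq64, seq67, seq69, seq76, seq79, seq84, seq89, seq9.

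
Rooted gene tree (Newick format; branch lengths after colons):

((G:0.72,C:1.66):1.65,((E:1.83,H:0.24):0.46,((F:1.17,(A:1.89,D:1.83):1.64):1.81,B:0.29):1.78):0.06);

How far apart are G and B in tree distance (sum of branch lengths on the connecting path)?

4.50

The path runs G → … → MRCA → … → B; the MRCA is the root of the tree.
Branch lengths along that path: 0.72 + 1.65 + 0.06 + 1.78 + 0.29 = 4.50.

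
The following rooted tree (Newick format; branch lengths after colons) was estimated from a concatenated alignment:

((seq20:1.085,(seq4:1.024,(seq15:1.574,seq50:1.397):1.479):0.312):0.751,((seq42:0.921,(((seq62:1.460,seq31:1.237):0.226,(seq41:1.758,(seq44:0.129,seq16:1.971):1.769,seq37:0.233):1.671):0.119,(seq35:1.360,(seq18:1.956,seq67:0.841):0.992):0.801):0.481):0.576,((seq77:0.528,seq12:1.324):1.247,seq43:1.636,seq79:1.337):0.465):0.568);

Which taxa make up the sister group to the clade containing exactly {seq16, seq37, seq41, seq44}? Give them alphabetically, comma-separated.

The clade containing exactly {seq16, seq37, seq41, seq44} attaches to the tree at the node subtending ((seq62,seq31),(seq41,(seq44,seq16),seq37)).
The other lineage descending from that same node — the sister group — is (seq62,seq31); its 2 tips in alphabetical order are the answer.

seq31, seq62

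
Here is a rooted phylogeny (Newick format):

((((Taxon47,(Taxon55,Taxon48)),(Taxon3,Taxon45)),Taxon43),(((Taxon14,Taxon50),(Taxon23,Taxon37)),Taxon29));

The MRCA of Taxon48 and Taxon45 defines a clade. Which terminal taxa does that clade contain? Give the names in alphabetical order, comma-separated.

Tracing Taxon48: it sits inside (Taxon55,Taxon48).
Tracing Taxon45: it sits inside (Taxon3,Taxon45).
The smallest clade enclosing both is ((Taxon47,(Taxon55,Taxon48)),(Taxon3,Taxon45)); the answer is its 5 terminal taxa in alphabetical order.

Taxon3, Taxon45, Taxon47, Taxon48, Taxon55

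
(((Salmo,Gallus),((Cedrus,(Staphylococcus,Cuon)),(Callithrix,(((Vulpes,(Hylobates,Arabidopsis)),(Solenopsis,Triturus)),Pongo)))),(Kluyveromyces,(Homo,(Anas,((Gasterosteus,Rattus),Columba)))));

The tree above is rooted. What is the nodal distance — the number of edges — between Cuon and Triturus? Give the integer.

8

The MRCA of Cuon and Triturus is the node subtending ((Cedrus,(Staphylococcus,Cuon)),(Callithrix,(((Vulpes,(Hylobates,Arabidopsis)),(Solenopsis,Triturus)),Pongo))).
From Cuon up to that node: 3 branches. From Triturus up to the same node: 5 branches. Total: 3 + 5 = 8.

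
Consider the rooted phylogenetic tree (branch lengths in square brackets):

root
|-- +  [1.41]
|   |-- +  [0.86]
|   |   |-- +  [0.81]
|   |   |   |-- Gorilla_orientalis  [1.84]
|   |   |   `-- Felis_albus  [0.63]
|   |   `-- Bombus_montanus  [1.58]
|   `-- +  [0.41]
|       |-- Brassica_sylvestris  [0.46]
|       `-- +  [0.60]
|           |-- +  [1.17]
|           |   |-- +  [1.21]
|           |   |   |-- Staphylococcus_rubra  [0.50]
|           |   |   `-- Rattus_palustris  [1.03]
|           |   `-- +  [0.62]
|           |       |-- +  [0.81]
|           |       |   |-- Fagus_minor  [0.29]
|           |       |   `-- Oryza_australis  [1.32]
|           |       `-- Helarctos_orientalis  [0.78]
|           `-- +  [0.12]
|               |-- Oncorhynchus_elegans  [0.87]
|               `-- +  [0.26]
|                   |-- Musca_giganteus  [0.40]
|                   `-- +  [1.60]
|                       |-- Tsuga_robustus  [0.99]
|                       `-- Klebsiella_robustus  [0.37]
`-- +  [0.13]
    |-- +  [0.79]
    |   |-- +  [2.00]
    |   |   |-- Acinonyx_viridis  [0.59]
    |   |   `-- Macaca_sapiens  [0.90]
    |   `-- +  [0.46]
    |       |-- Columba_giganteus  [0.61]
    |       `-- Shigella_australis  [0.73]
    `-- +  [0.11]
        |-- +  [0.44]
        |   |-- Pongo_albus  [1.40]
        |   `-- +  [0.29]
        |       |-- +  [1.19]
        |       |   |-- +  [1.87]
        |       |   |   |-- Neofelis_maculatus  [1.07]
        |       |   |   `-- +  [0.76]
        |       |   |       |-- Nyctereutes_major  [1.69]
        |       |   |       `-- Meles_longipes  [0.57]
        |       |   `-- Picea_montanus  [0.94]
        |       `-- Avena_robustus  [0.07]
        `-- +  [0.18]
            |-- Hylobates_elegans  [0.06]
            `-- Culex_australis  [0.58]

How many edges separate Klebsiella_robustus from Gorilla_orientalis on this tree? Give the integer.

The MRCA of Klebsiella_robustus and Gorilla_orientalis is the node subtending (((Gorilla_orientalis,Felis_albus),Bombus_montanus),(Brassica_sylvestris,(((Staphylococcus_rubra,Rattus_palustris),((Fagus_minor,Oryza_australis),Helarctos_orientalis)),(Oncorhynchus_elegans,(Musca_giganteus,(Tsuga_robustus,Klebsiella_robustus)))))).
From Klebsiella_robustus up to that node: 6 branches. From Gorilla_orientalis up to the same node: 3 branches. Total: 6 + 3 = 9.

9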